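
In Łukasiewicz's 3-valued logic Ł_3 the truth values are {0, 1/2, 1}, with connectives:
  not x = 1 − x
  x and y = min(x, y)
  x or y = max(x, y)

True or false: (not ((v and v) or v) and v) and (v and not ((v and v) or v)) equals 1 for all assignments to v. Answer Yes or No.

Counterexample: take v = 0.
v and v = 0 and 0 = 0
(v and v) or v = 0 or 0 = 0
not ((v and v) or v) = not 0 = 1
not ((v and v) or v) and v = 1 and 0 = 0
v and not ((v and v) or v) = 0 and 1 = 0
(not ((v and v) or v) and v) and (v and not ((v and v) or v)) = 0 and 0 = 0
This gives 0 ≠ 1.

No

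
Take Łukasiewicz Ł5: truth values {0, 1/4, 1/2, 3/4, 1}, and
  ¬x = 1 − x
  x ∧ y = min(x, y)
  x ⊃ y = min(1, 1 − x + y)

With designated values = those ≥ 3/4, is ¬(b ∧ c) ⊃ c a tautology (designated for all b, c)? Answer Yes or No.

No

Counterexample: take b = 0, c = 0.
b ∧ c = 0 ∧ 0 = 0
¬(b ∧ c) = ¬0 = 1
¬(b ∧ c) ⊃ c = 1 ⊃ 0 = 0
This gives 0, which is below 3/4.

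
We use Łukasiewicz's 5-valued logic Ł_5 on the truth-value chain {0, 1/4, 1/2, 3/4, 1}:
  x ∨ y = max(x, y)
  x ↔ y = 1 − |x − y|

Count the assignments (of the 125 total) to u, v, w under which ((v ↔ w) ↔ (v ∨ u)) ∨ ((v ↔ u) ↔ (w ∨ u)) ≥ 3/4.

value 1: 57 assignments (counts)
value 3/4: 45 assignments (counts)
value 1/2: 16 assignments
value 1/4: 5 assignments
value 0: 2 assignments
So 102 of the 125 assignments meet the threshold.

102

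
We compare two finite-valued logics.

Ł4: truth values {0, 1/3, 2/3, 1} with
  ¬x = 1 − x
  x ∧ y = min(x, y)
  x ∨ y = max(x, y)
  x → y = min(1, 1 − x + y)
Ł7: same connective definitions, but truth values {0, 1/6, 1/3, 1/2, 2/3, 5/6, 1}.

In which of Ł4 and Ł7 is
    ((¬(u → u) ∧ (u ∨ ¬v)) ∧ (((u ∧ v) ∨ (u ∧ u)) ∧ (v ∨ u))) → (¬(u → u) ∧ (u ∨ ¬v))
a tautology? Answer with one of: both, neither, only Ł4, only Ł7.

In Ł4: every assignment gives 1 — tautology.
In Ł7: every assignment gives 1 — tautology.

both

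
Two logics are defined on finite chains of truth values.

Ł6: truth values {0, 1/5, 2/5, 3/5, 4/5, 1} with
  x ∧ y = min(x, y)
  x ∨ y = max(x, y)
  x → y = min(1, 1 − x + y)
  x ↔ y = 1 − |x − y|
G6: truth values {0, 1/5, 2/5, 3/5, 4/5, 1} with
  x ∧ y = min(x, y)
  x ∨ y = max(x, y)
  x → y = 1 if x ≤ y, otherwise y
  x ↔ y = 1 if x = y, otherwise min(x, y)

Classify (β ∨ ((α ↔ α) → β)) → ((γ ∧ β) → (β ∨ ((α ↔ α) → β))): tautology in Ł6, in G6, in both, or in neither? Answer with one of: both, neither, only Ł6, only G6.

both

In Ł6: every assignment gives 1 — tautology.
In G6: every assignment gives 1 — tautology.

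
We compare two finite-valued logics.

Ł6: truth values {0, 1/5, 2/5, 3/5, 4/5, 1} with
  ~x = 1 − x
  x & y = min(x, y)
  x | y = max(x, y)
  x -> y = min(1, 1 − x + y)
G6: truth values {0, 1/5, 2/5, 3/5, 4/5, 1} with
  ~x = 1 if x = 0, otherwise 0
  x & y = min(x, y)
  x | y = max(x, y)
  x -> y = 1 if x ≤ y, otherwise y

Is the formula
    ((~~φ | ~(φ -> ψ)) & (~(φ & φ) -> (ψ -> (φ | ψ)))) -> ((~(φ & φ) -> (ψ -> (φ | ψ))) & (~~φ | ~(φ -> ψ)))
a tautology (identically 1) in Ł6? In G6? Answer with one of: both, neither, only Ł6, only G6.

In Ł6: every assignment gives 1 — tautology.
In G6: every assignment gives 1 — tautology.

both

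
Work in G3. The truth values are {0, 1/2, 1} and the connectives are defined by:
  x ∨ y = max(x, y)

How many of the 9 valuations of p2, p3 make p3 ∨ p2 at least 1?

p2 = 0, p3 = 0 ↦ 0  <
p2 = 0, p3 = 1/2 ↦ 1/2  <
p2 = 0, p3 = 1 ↦ 1  ≥
p2 = 1/2, p3 = 0 ↦ 1/2  <
p2 = 1/2, p3 = 1/2 ↦ 1/2  <
p2 = 1/2, p3 = 1 ↦ 1  ≥
p2 = 1, p3 = 0 ↦ 1  ≥
p2 = 1, p3 = 1/2 ↦ 1  ≥
p2 = 1, p3 = 1 ↦ 1  ≥
So 5 of the 9 assignments meet the threshold.

5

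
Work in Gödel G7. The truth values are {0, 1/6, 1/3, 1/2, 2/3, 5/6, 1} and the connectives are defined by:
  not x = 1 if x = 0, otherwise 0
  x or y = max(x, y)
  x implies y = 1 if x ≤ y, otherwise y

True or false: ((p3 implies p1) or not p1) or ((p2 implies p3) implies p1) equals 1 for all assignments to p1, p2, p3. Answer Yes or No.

No

Counterexample: take p1 = 1/6, p2 = 0, p3 = 1/3.
p3 implies p1 = 1/3 implies 1/6 = 1/6
not p1 = not 1/6 = 0
(p3 implies p1) or not p1 = 1/6 or 0 = 1/6
p2 implies p3 = 0 implies 1/3 = 1
(p2 implies p3) implies p1 = 1 implies 1/6 = 1/6
((p3 implies p1) or not p1) or ((p2 implies p3) implies p1) = 1/6 or 1/6 = 1/6
This gives 1/6 ≠ 1.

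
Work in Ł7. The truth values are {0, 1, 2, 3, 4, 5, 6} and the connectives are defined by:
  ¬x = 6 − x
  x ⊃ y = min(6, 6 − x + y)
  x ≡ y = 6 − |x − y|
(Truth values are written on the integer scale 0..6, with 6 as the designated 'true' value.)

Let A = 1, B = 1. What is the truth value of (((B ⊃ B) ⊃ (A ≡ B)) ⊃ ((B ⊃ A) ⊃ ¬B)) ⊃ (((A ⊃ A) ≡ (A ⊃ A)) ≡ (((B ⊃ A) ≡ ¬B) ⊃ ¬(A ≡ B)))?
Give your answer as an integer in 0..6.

2

B ⊃ B = 1 ⊃ 1 = 6
A ≡ B = 1 ≡ 1 = 6
(B ⊃ B) ⊃ (A ≡ B) = 6 ⊃ 6 = 6
B ⊃ A = 1 ⊃ 1 = 6
¬B = ¬1 = 5
(B ⊃ A) ⊃ ¬B = 6 ⊃ 5 = 5
((B ⊃ B) ⊃ (A ≡ B)) ⊃ ((B ⊃ A) ⊃ ¬B) = 6 ⊃ 5 = 5
A ⊃ A = 1 ⊃ 1 = 6
A ⊃ A = 1 ⊃ 1 = 6
(A ⊃ A) ≡ (A ⊃ A) = 6 ≡ 6 = 6
B ⊃ A = 1 ⊃ 1 = 6
¬B = ¬1 = 5
(B ⊃ A) ≡ ¬B = 6 ≡ 5 = 5
A ≡ B = 1 ≡ 1 = 6
¬(A ≡ B) = ¬6 = 0
((B ⊃ A) ≡ ¬B) ⊃ ¬(A ≡ B) = 5 ⊃ 0 = 1
((A ⊃ A) ≡ (A ⊃ A)) ≡ (((B ⊃ A) ≡ ¬B) ⊃ ¬(A ≡ B)) = 6 ≡ 1 = 1
(((B ⊃ B) ⊃ (A ≡ B)) ⊃ ((B ⊃ A) ⊃ ¬B)) ⊃ (((A ⊃ A) ≡ (A ⊃ A)) ≡ (((B ⊃ A) ≡ ¬B) ⊃ ¬(A ≡ B))) = 5 ⊃ 1 = 2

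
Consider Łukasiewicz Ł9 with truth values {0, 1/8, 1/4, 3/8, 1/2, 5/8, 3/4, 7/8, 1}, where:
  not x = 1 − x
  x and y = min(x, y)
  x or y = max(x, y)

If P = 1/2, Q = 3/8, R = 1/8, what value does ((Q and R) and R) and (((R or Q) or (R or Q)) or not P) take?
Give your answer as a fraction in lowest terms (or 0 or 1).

1/8

Q and R = 3/8 and 1/8 = 1/8
(Q and R) and R = 1/8 and 1/8 = 1/8
R or Q = 1/8 or 3/8 = 3/8
R or Q = 1/8 or 3/8 = 3/8
(R or Q) or (R or Q) = 3/8 or 3/8 = 3/8
not P = not 1/2 = 1/2
((R or Q) or (R or Q)) or not P = 3/8 or 1/2 = 1/2
((Q and R) and R) and (((R or Q) or (R or Q)) or not P) = 1/8 and 1/2 = 1/8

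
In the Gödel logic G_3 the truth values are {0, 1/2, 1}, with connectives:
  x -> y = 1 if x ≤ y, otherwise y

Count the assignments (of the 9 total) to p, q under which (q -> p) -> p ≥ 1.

6

p = 0, q = 0 ↦ 0  <
p = 0, q = 1/2 ↦ 1  ≥
p = 0, q = 1 ↦ 1  ≥
p = 1/2, q = 0 ↦ 1/2  <
p = 1/2, q = 1/2 ↦ 1/2  <
p = 1/2, q = 1 ↦ 1  ≥
p = 1, q = 0 ↦ 1  ≥
p = 1, q = 1/2 ↦ 1  ≥
p = 1, q = 1 ↦ 1  ≥
So 6 of the 9 assignments meet the threshold.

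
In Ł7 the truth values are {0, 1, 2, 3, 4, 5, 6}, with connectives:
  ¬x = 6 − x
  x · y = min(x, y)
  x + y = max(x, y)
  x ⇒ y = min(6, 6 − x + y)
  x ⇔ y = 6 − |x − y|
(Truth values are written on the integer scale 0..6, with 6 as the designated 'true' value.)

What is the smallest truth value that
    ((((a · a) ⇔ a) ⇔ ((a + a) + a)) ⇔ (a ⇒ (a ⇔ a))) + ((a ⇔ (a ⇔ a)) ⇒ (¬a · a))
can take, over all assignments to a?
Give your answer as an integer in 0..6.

4

Take a = 4:
a · a = 4 · 4 = 4
(a · a) ⇔ a = 4 ⇔ 4 = 6
a + a = 4 + 4 = 4
(a + a) + a = 4 + 4 = 4
((a · a) ⇔ a) ⇔ ((a + a) + a) = 6 ⇔ 4 = 4
a ⇔ a = 4 ⇔ 4 = 6
a ⇒ (a ⇔ a) = 4 ⇒ 6 = 6
(((a · a) ⇔ a) ⇔ ((a + a) + a)) ⇔ (a ⇒ (a ⇔ a)) = 4 ⇔ 6 = 4
a ⇔ a = 4 ⇔ 4 = 6
a ⇔ (a ⇔ a) = 4 ⇔ 6 = 4
¬a = ¬4 = 2
¬a · a = 2 · 4 = 2
(a ⇔ (a ⇔ a)) ⇒ (¬a · a) = 4 ⇒ 2 = 4
((((a · a) ⇔ a) ⇔ ((a + a) + a)) ⇔ (a ⇒ (a ⇔ a))) + ((a ⇔ (a ⇔ a)) ⇒ (¬a · a)) = 4 + 4 = 4
No assignment yields a value below 4, so this is the minimum.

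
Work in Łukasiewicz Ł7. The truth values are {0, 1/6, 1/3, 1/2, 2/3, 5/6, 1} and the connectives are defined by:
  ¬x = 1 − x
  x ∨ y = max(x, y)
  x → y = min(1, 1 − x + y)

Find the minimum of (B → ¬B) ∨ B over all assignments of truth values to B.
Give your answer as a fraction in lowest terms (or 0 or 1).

Take B = 2/3:
¬B = ¬2/3 = 1/3
B → ¬B = 2/3 → 1/3 = 2/3
(B → ¬B) ∨ B = 2/3 ∨ 2/3 = 2/3
No assignment yields a value below 2/3, so this is the minimum.

2/3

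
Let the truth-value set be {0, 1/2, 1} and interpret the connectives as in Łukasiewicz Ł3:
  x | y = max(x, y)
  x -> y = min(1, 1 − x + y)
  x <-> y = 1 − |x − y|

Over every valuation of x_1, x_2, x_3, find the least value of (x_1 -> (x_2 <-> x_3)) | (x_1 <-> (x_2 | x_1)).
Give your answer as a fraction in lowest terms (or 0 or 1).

Take x_1 = 1/2, x_2 = 1, x_3 = 0:
x_2 <-> x_3 = 1 <-> 0 = 0
x_1 -> (x_2 <-> x_3) = 1/2 -> 0 = 1/2
x_2 | x_1 = 1 | 1/2 = 1
x_1 <-> (x_2 | x_1) = 1/2 <-> 1 = 1/2
(x_1 -> (x_2 <-> x_3)) | (x_1 <-> (x_2 | x_1)) = 1/2 | 1/2 = 1/2
No assignment yields a value below 1/2, so this is the minimum.

1/2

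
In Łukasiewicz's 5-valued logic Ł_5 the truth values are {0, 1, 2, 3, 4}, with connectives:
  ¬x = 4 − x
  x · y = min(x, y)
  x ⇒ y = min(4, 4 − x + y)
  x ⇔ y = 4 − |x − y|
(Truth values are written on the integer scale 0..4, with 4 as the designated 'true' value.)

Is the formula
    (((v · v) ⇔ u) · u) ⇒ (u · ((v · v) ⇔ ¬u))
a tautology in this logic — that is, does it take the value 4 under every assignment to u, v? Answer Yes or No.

Counterexample: take u = 3, v = 3.
v · v = 3 · 3 = 3
(v · v) ⇔ u = 3 ⇔ 3 = 4
((v · v) ⇔ u) · u = 4 · 3 = 3
v · v = 3 · 3 = 3
¬u = ¬3 = 1
(v · v) ⇔ ¬u = 3 ⇔ 1 = 2
u · ((v · v) ⇔ ¬u) = 3 · 2 = 2
(((v · v) ⇔ u) · u) ⇒ (u · ((v · v) ⇔ ¬u)) = 3 ⇒ 2 = 3
This gives 3 ≠ 4.

No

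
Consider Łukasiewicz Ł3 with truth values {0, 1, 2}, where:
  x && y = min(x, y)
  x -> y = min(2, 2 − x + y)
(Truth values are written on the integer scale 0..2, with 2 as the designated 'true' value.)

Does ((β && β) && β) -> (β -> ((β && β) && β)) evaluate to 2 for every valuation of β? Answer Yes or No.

β = 0 ↦ 2
β = 1 ↦ 2
β = 2 ↦ 2
Every assignment gives a value ≥ 2.

Yes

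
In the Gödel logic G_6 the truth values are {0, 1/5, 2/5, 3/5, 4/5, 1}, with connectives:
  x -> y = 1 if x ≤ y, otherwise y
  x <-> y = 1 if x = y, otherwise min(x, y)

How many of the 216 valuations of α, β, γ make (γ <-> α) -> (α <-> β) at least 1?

value 1: 146 assignments (counts)
value 4/5: 2 assignments
value 3/5: 6 assignments
value 2/5: 12 assignments
value 1/5: 20 assignments
value 0: 30 assignments
So 146 of the 216 assignments meet the threshold.

146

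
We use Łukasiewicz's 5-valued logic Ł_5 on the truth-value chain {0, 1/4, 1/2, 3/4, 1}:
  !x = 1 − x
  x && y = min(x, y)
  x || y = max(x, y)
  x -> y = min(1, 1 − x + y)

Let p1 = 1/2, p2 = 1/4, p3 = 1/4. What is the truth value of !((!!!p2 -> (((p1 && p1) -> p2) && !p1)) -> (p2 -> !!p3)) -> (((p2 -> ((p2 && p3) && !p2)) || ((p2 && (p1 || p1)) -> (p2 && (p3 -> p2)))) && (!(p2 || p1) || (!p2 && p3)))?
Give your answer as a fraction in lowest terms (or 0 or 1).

!p2 = !1/4 = 3/4
!!p2 = !3/4 = 1/4
!!!p2 = !1/4 = 3/4
p1 && p1 = 1/2 && 1/2 = 1/2
(p1 && p1) -> p2 = 1/2 -> 1/4 = 3/4
!p1 = !1/2 = 1/2
((p1 && p1) -> p2) && !p1 = 3/4 && 1/2 = 1/2
!!!p2 -> (((p1 && p1) -> p2) && !p1) = 3/4 -> 1/2 = 3/4
!p3 = !1/4 = 3/4
!!p3 = !3/4 = 1/4
p2 -> !!p3 = 1/4 -> 1/4 = 1
(!!!p2 -> (((p1 && p1) -> p2) && !p1)) -> (p2 -> !!p3) = 3/4 -> 1 = 1
!((!!!p2 -> (((p1 && p1) -> p2) && !p1)) -> (p2 -> !!p3)) = !1 = 0
p2 && p3 = 1/4 && 1/4 = 1/4
!p2 = !1/4 = 3/4
(p2 && p3) && !p2 = 1/4 && 3/4 = 1/4
p2 -> ((p2 && p3) && !p2) = 1/4 -> 1/4 = 1
p1 || p1 = 1/2 || 1/2 = 1/2
p2 && (p1 || p1) = 1/4 && 1/2 = 1/4
p3 -> p2 = 1/4 -> 1/4 = 1
p2 && (p3 -> p2) = 1/4 && 1 = 1/4
(p2 && (p1 || p1)) -> (p2 && (p3 -> p2)) = 1/4 -> 1/4 = 1
(p2 -> ((p2 && p3) && !p2)) || ((p2 && (p1 || p1)) -> (p2 && (p3 -> p2))) = 1 || 1 = 1
p2 || p1 = 1/4 || 1/2 = 1/2
!(p2 || p1) = !1/2 = 1/2
!p2 = !1/4 = 3/4
!p2 && p3 = 3/4 && 1/4 = 1/4
!(p2 || p1) || (!p2 && p3) = 1/2 || 1/4 = 1/2
((p2 -> ((p2 && p3) && !p2)) || ((p2 && (p1 || p1)) -> (p2 && (p3 -> p2)))) && (!(p2 || p1) || (!p2 && p3)) = 1 && 1/2 = 1/2
!((!!!p2 -> (((p1 && p1) -> p2) && !p1)) -> (p2 -> !!p3)) -> (((p2 -> ((p2 && p3) && !p2)) || ((p2 && (p1 || p1)) -> (p2 && (p3 -> p2)))) && (!(p2 || p1) || (!p2 && p3))) = 0 -> 1/2 = 1

1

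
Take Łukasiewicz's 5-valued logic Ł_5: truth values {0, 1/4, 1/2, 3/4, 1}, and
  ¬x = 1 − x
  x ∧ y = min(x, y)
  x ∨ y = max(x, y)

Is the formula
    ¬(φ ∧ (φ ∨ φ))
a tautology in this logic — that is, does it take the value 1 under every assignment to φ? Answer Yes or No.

Counterexample: take φ = 1/4.
φ ∨ φ = 1/4 ∨ 1/4 = 1/4
φ ∧ (φ ∨ φ) = 1/4 ∧ 1/4 = 1/4
¬(φ ∧ (φ ∨ φ)) = ¬1/4 = 3/4
This gives 3/4 ≠ 1.

No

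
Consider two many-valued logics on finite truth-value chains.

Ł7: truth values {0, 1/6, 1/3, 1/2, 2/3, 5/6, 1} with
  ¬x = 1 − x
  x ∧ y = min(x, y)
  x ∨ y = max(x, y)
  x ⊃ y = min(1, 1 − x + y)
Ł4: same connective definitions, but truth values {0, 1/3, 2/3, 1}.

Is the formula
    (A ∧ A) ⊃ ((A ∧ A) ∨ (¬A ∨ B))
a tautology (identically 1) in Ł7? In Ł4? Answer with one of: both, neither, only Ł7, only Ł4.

In Ł7: every assignment gives 1 — tautology.
In Ł4: every assignment gives 1 — tautology.

both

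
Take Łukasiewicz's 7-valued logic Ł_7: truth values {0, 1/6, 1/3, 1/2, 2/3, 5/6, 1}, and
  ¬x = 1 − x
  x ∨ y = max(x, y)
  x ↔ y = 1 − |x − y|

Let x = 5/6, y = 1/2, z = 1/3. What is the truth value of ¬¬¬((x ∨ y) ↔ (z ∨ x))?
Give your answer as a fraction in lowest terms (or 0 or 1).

0

x ∨ y = 5/6 ∨ 1/2 = 5/6
z ∨ x = 1/3 ∨ 5/6 = 5/6
(x ∨ y) ↔ (z ∨ x) = 5/6 ↔ 5/6 = 1
¬((x ∨ y) ↔ (z ∨ x)) = ¬1 = 0
¬¬((x ∨ y) ↔ (z ∨ x)) = ¬0 = 1
¬¬¬((x ∨ y) ↔ (z ∨ x)) = ¬1 = 0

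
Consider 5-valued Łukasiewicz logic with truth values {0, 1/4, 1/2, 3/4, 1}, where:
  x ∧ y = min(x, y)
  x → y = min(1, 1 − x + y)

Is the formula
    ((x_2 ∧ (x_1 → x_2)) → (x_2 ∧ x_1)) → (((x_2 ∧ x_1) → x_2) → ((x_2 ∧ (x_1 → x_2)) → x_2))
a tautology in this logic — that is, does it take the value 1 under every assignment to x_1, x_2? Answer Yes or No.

At x_1 = 3/4, x_2 = 1/4, for instance:
x_1 → x_2 = 3/4 → 1/4 = 1/2
x_2 ∧ (x_1 → x_2) = 1/4 ∧ 1/2 = 1/4
x_2 ∧ x_1 = 1/4 ∧ 3/4 = 1/4
(x_2 ∧ (x_1 → x_2)) → (x_2 ∧ x_1) = 1/4 → 1/4 = 1
(x_2 ∧ x_1) → x_2 = 1/4 → 1/4 = 1
(x_2 ∧ (x_1 → x_2)) → x_2 = 1/4 → 1/4 = 1
((x_2 ∧ x_1) → x_2) → ((x_2 ∧ (x_1 → x_2)) → x_2) = 1 → 1 = 1
((x_2 ∧ (x_1 → x_2)) → (x_2 ∧ x_1)) → (((x_2 ∧ x_1) → x_2) → ((x_2 ∧ (x_1 → x_2)) → x_2)) = 1 → 1 = 1
and checking the remaining 24 assignments likewise gives ≥ 1 in every case.

Yes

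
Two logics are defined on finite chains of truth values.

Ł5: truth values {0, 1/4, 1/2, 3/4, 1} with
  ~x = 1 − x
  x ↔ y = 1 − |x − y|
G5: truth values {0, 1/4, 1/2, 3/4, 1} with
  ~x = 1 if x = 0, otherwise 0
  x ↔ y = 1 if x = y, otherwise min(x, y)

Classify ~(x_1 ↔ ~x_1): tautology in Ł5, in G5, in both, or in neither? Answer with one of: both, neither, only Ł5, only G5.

only G5

In Ł5: at x_1 = 1/4 the value is 1/2 — not a tautology.
In G5: every assignment gives 1 — tautology.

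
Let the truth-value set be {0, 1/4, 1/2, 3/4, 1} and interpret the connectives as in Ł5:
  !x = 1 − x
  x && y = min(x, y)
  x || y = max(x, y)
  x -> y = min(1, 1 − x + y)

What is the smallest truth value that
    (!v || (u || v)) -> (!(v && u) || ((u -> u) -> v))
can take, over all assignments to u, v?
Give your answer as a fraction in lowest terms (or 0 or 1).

1/2

Take u = 1, v = 1/2:
!v = !1/2 = 1/2
u || v = 1 || 1/2 = 1
!v || (u || v) = 1/2 || 1 = 1
v && u = 1/2 && 1 = 1/2
!(v && u) = !1/2 = 1/2
u -> u = 1 -> 1 = 1
(u -> u) -> v = 1 -> 1/2 = 1/2
!(v && u) || ((u -> u) -> v) = 1/2 || 1/2 = 1/2
(!v || (u || v)) -> (!(v && u) || ((u -> u) -> v)) = 1 -> 1/2 = 1/2
No assignment yields a value below 1/2, so this is the minimum.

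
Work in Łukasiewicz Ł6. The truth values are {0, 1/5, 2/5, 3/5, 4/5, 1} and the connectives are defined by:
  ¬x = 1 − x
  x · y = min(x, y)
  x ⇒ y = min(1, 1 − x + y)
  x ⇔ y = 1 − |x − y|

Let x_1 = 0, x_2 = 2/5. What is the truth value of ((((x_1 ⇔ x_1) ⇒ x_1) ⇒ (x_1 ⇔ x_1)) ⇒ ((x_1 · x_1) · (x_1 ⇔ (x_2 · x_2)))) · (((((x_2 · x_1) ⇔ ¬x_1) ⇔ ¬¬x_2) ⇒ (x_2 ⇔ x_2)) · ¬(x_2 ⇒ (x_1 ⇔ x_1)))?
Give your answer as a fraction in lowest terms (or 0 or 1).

0

x_1 ⇔ x_1 = 0 ⇔ 0 = 1
(x_1 ⇔ x_1) ⇒ x_1 = 1 ⇒ 0 = 0
x_1 ⇔ x_1 = 0 ⇔ 0 = 1
((x_1 ⇔ x_1) ⇒ x_1) ⇒ (x_1 ⇔ x_1) = 0 ⇒ 1 = 1
x_1 · x_1 = 0 · 0 = 0
x_2 · x_2 = 2/5 · 2/5 = 2/5
x_1 ⇔ (x_2 · x_2) = 0 ⇔ 2/5 = 3/5
(x_1 · x_1) · (x_1 ⇔ (x_2 · x_2)) = 0 · 3/5 = 0
(((x_1 ⇔ x_1) ⇒ x_1) ⇒ (x_1 ⇔ x_1)) ⇒ ((x_1 · x_1) · (x_1 ⇔ (x_2 · x_2))) = 1 ⇒ 0 = 0
x_2 · x_1 = 2/5 · 0 = 0
¬x_1 = ¬0 = 1
(x_2 · x_1) ⇔ ¬x_1 = 0 ⇔ 1 = 0
¬x_2 = ¬2/5 = 3/5
¬¬x_2 = ¬3/5 = 2/5
((x_2 · x_1) ⇔ ¬x_1) ⇔ ¬¬x_2 = 0 ⇔ 2/5 = 3/5
x_2 ⇔ x_2 = 2/5 ⇔ 2/5 = 1
(((x_2 · x_1) ⇔ ¬x_1) ⇔ ¬¬x_2) ⇒ (x_2 ⇔ x_2) = 3/5 ⇒ 1 = 1
x_1 ⇔ x_1 = 0 ⇔ 0 = 1
x_2 ⇒ (x_1 ⇔ x_1) = 2/5 ⇒ 1 = 1
¬(x_2 ⇒ (x_1 ⇔ x_1)) = ¬1 = 0
((((x_2 · x_1) ⇔ ¬x_1) ⇔ ¬¬x_2) ⇒ (x_2 ⇔ x_2)) · ¬(x_2 ⇒ (x_1 ⇔ x_1)) = 1 · 0 = 0
((((x_1 ⇔ x_1) ⇒ x_1) ⇒ (x_1 ⇔ x_1)) ⇒ ((x_1 · x_1) · (x_1 ⇔ (x_2 · x_2)))) · (((((x_2 · x_1) ⇔ ¬x_1) ⇔ ¬¬x_2) ⇒ (x_2 ⇔ x_2)) · ¬(x_2 ⇒ (x_1 ⇔ x_1))) = 0 · 0 = 0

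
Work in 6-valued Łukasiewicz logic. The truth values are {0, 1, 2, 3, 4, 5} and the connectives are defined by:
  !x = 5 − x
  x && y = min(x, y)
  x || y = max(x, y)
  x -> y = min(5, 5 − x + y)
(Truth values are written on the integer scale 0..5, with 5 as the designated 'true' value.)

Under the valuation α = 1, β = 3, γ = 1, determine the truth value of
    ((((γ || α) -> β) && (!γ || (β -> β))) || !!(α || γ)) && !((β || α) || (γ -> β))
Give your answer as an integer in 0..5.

0

γ || α = 1 || 1 = 1
(γ || α) -> β = 1 -> 3 = 5
!γ = !1 = 4
β -> β = 3 -> 3 = 5
!γ || (β -> β) = 4 || 5 = 5
((γ || α) -> β) && (!γ || (β -> β)) = 5 && 5 = 5
α || γ = 1 || 1 = 1
!(α || γ) = !1 = 4
!!(α || γ) = !4 = 1
(((γ || α) -> β) && (!γ || (β -> β))) || !!(α || γ) = 5 || 1 = 5
β || α = 3 || 1 = 3
γ -> β = 1 -> 3 = 5
(β || α) || (γ -> β) = 3 || 5 = 5
!((β || α) || (γ -> β)) = !5 = 0
((((γ || α) -> β) && (!γ || (β -> β))) || !!(α || γ)) && !((β || α) || (γ -> β)) = 5 && 0 = 0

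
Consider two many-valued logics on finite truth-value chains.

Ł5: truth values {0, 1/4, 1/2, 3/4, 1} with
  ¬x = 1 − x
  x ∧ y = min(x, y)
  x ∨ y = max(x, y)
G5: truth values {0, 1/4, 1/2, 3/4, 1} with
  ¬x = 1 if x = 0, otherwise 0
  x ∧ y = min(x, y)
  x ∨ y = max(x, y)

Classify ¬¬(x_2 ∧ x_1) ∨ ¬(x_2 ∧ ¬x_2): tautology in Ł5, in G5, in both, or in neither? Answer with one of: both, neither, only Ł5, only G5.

only G5

In Ł5: at x_1 = 0, x_2 = 1/4 the value is 3/4 — not a tautology.
In G5: every assignment gives 1 — tautology.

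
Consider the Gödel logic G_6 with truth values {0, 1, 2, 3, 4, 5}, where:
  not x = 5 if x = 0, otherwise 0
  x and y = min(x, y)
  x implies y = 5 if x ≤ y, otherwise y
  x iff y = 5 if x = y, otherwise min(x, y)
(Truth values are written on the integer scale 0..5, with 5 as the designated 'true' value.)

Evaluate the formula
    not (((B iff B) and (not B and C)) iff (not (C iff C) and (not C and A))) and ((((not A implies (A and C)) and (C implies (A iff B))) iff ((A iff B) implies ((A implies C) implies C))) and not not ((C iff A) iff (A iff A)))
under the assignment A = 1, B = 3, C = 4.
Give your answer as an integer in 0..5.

0

B iff B = 3 iff 3 = 5
not B = not 3 = 0
not B and C = 0 and 4 = 0
(B iff B) and (not B and C) = 5 and 0 = 0
C iff C = 4 iff 4 = 5
not (C iff C) = not 5 = 0
not C = not 4 = 0
not C and A = 0 and 1 = 0
not (C iff C) and (not C and A) = 0 and 0 = 0
((B iff B) and (not B and C)) iff (not (C iff C) and (not C and A)) = 0 iff 0 = 5
not (((B iff B) and (not B and C)) iff (not (C iff C) and (not C and A))) = not 5 = 0
not A = not 1 = 0
A and C = 1 and 4 = 1
not A implies (A and C) = 0 implies 1 = 5
A iff B = 1 iff 3 = 1
C implies (A iff B) = 4 implies 1 = 1
(not A implies (A and C)) and (C implies (A iff B)) = 5 and 1 = 1
A iff B = 1 iff 3 = 1
A implies C = 1 implies 4 = 5
(A implies C) implies C = 5 implies 4 = 4
(A iff B) implies ((A implies C) implies C) = 1 implies 4 = 5
((not A implies (A and C)) and (C implies (A iff B))) iff ((A iff B) implies ((A implies C) implies C)) = 1 iff 5 = 1
C iff A = 4 iff 1 = 1
A iff A = 1 iff 1 = 5
(C iff A) iff (A iff A) = 1 iff 5 = 1
not ((C iff A) iff (A iff A)) = not 1 = 0
not not ((C iff A) iff (A iff A)) = not 0 = 5
(((not A implies (A and C)) and (C implies (A iff B))) iff ((A iff B) implies ((A implies C) implies C))) and not not ((C iff A) iff (A iff A)) = 1 and 5 = 1
not (((B iff B) and (not B and C)) iff (not (C iff C) and (not C and A))) and ((((not A implies (A and C)) and (C implies (A iff B))) iff ((A iff B) implies ((A implies C) implies C))) and not not ((C iff A) iff (A iff A))) = 0 and 1 = 0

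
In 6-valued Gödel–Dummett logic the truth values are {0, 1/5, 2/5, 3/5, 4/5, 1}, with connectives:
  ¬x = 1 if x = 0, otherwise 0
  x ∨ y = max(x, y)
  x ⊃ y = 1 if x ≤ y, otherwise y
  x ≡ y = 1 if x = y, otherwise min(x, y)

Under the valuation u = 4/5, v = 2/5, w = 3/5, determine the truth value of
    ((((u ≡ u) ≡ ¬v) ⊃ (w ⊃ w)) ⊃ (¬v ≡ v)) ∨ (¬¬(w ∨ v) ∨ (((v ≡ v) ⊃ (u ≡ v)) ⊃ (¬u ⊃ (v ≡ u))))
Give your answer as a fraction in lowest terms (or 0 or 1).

1

u ≡ u = 4/5 ≡ 4/5 = 1
¬v = ¬2/5 = 0
(u ≡ u) ≡ ¬v = 1 ≡ 0 = 0
w ⊃ w = 3/5 ⊃ 3/5 = 1
((u ≡ u) ≡ ¬v) ⊃ (w ⊃ w) = 0 ⊃ 1 = 1
¬v = ¬2/5 = 0
¬v ≡ v = 0 ≡ 2/5 = 0
(((u ≡ u) ≡ ¬v) ⊃ (w ⊃ w)) ⊃ (¬v ≡ v) = 1 ⊃ 0 = 0
w ∨ v = 3/5 ∨ 2/5 = 3/5
¬(w ∨ v) = ¬3/5 = 0
¬¬(w ∨ v) = ¬0 = 1
v ≡ v = 2/5 ≡ 2/5 = 1
u ≡ v = 4/5 ≡ 2/5 = 2/5
(v ≡ v) ⊃ (u ≡ v) = 1 ⊃ 2/5 = 2/5
¬u = ¬4/5 = 0
v ≡ u = 2/5 ≡ 4/5 = 2/5
¬u ⊃ (v ≡ u) = 0 ⊃ 2/5 = 1
((v ≡ v) ⊃ (u ≡ v)) ⊃ (¬u ⊃ (v ≡ u)) = 2/5 ⊃ 1 = 1
¬¬(w ∨ v) ∨ (((v ≡ v) ⊃ (u ≡ v)) ⊃ (¬u ⊃ (v ≡ u))) = 1 ∨ 1 = 1
((((u ≡ u) ≡ ¬v) ⊃ (w ⊃ w)) ⊃ (¬v ≡ v)) ∨ (¬¬(w ∨ v) ∨ (((v ≡ v) ⊃ (u ≡ v)) ⊃ (¬u ⊃ (v ≡ u)))) = 0 ∨ 1 = 1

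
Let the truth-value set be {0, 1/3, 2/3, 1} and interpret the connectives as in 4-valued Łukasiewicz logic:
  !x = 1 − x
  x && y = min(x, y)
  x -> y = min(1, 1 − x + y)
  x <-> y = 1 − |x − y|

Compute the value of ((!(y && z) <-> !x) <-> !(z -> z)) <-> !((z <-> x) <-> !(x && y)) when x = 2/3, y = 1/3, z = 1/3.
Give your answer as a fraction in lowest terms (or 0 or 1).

2/3

y && z = 1/3 && 1/3 = 1/3
!(y && z) = !1/3 = 2/3
!x = !2/3 = 1/3
!(y && z) <-> !x = 2/3 <-> 1/3 = 2/3
z -> z = 1/3 -> 1/3 = 1
!(z -> z) = !1 = 0
(!(y && z) <-> !x) <-> !(z -> z) = 2/3 <-> 0 = 1/3
z <-> x = 1/3 <-> 2/3 = 2/3
x && y = 2/3 && 1/3 = 1/3
!(x && y) = !1/3 = 2/3
(z <-> x) <-> !(x && y) = 2/3 <-> 2/3 = 1
!((z <-> x) <-> !(x && y)) = !1 = 0
((!(y && z) <-> !x) <-> !(z -> z)) <-> !((z <-> x) <-> !(x && y)) = 1/3 <-> 0 = 2/3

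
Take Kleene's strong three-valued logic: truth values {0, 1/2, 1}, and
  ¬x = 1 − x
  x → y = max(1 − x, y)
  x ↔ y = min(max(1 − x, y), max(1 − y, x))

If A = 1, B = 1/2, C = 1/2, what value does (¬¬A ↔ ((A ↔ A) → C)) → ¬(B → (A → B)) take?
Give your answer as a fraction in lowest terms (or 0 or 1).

¬A = ¬1 = 0
¬¬A = ¬0 = 1
A ↔ A = 1 ↔ 1 = 1
(A ↔ A) → C = 1 → 1/2 = 1/2
¬¬A ↔ ((A ↔ A) → C) = 1 ↔ 1/2 = 1/2
A → B = 1 → 1/2 = 1/2
B → (A → B) = 1/2 → 1/2 = 1/2
¬(B → (A → B)) = ¬1/2 = 1/2
(¬¬A ↔ ((A ↔ A) → C)) → ¬(B → (A → B)) = 1/2 → 1/2 = 1/2

1/2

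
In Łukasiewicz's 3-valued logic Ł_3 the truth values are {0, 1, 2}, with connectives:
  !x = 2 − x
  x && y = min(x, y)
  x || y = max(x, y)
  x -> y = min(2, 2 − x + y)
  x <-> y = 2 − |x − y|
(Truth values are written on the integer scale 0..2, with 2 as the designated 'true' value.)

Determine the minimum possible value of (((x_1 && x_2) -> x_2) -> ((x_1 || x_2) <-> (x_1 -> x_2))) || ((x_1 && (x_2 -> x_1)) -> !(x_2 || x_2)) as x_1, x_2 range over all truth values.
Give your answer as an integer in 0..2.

1

Take x_1 = 2, x_2 = 1:
x_1 && x_2 = 2 && 1 = 1
(x_1 && x_2) -> x_2 = 1 -> 1 = 2
x_1 || x_2 = 2 || 1 = 2
x_1 -> x_2 = 2 -> 1 = 1
(x_1 || x_2) <-> (x_1 -> x_2) = 2 <-> 1 = 1
((x_1 && x_2) -> x_2) -> ((x_1 || x_2) <-> (x_1 -> x_2)) = 2 -> 1 = 1
x_2 -> x_1 = 1 -> 2 = 2
x_1 && (x_2 -> x_1) = 2 && 2 = 2
x_2 || x_2 = 1 || 1 = 1
!(x_2 || x_2) = !1 = 1
(x_1 && (x_2 -> x_1)) -> !(x_2 || x_2) = 2 -> 1 = 1
(((x_1 && x_2) -> x_2) -> ((x_1 || x_2) <-> (x_1 -> x_2))) || ((x_1 && (x_2 -> x_1)) -> !(x_2 || x_2)) = 1 || 1 = 1
No assignment yields a value below 1, so this is the minimum.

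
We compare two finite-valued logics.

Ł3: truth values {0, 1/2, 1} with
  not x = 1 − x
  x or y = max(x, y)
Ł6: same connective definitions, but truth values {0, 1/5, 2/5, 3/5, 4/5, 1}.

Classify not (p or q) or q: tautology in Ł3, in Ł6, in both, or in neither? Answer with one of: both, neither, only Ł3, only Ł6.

neither

In Ł3: at p = 0, q = 1/2 the value is 1/2 — not a tautology.
In Ł6: at p = 0, q = 1/5 the value is 4/5 — not a tautology.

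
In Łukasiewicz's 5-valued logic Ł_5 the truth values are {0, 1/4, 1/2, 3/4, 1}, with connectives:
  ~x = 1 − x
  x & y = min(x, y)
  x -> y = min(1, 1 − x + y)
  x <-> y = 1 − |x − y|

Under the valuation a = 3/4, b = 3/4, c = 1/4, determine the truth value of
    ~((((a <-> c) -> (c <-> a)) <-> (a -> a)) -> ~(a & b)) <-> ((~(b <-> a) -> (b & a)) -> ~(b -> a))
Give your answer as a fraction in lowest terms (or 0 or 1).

a <-> c = 3/4 <-> 1/4 = 1/2
c <-> a = 1/4 <-> 3/4 = 1/2
(a <-> c) -> (c <-> a) = 1/2 -> 1/2 = 1
a -> a = 3/4 -> 3/4 = 1
((a <-> c) -> (c <-> a)) <-> (a -> a) = 1 <-> 1 = 1
a & b = 3/4 & 3/4 = 3/4
~(a & b) = ~3/4 = 1/4
(((a <-> c) -> (c <-> a)) <-> (a -> a)) -> ~(a & b) = 1 -> 1/4 = 1/4
~((((a <-> c) -> (c <-> a)) <-> (a -> a)) -> ~(a & b)) = ~1/4 = 3/4
b <-> a = 3/4 <-> 3/4 = 1
~(b <-> a) = ~1 = 0
b & a = 3/4 & 3/4 = 3/4
~(b <-> a) -> (b & a) = 0 -> 3/4 = 1
b -> a = 3/4 -> 3/4 = 1
~(b -> a) = ~1 = 0
(~(b <-> a) -> (b & a)) -> ~(b -> a) = 1 -> 0 = 0
~((((a <-> c) -> (c <-> a)) <-> (a -> a)) -> ~(a & b)) <-> ((~(b <-> a) -> (b & a)) -> ~(b -> a)) = 3/4 <-> 0 = 1/4

1/4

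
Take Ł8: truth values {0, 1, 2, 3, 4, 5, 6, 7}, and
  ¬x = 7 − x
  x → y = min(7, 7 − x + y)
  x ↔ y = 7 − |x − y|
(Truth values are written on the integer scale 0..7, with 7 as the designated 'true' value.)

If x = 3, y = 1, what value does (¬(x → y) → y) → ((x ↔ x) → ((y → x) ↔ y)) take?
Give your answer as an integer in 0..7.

x → y = 3 → 1 = 5
¬(x → y) = ¬5 = 2
¬(x → y) → y = 2 → 1 = 6
x ↔ x = 3 ↔ 3 = 7
y → x = 1 → 3 = 7
(y → x) ↔ y = 7 ↔ 1 = 1
(x ↔ x) → ((y → x) ↔ y) = 7 → 1 = 1
(¬(x → y) → y) → ((x ↔ x) → ((y → x) ↔ y)) = 6 → 1 = 2

2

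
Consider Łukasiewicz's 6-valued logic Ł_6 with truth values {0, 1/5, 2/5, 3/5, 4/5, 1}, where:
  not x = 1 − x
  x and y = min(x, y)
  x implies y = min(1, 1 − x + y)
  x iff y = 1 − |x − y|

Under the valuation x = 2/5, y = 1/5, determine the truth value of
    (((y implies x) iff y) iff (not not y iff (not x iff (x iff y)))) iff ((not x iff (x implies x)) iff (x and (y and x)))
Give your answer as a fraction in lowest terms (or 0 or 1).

y implies x = 1/5 implies 2/5 = 1
(y implies x) iff y = 1 iff 1/5 = 1/5
not y = not 1/5 = 4/5
not not y = not 4/5 = 1/5
not x = not 2/5 = 3/5
x iff y = 2/5 iff 1/5 = 4/5
not x iff (x iff y) = 3/5 iff 4/5 = 4/5
not not y iff (not x iff (x iff y)) = 1/5 iff 4/5 = 2/5
((y implies x) iff y) iff (not not y iff (not x iff (x iff y))) = 1/5 iff 2/5 = 4/5
not x = not 2/5 = 3/5
x implies x = 2/5 implies 2/5 = 1
not x iff (x implies x) = 3/5 iff 1 = 3/5
y and x = 1/5 and 2/5 = 1/5
x and (y and x) = 2/5 and 1/5 = 1/5
(not x iff (x implies x)) iff (x and (y and x)) = 3/5 iff 1/5 = 3/5
(((y implies x) iff y) iff (not not y iff (not x iff (x iff y)))) iff ((not x iff (x implies x)) iff (x and (y and x))) = 4/5 iff 3/5 = 4/5

4/5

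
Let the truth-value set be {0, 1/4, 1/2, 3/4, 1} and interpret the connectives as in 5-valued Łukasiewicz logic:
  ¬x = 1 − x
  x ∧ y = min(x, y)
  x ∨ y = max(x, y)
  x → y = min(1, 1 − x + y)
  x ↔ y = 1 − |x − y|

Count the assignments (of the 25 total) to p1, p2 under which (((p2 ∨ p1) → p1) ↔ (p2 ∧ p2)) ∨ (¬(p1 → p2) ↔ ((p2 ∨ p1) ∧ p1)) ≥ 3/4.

value 1: 11 assignments (counts)
value 3/4: 10 assignments (counts)
value 1/2: 4 assignments
So 21 of the 25 assignments meet the threshold.

21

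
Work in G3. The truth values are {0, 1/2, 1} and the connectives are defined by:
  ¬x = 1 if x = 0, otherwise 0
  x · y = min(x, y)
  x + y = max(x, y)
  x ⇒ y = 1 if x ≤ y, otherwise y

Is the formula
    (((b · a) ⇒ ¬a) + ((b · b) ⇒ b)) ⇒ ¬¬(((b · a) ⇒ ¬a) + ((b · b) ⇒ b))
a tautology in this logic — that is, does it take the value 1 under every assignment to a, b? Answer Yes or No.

a = 0, b = 0 ↦ 1
a = 0, b = 1/2 ↦ 1
a = 0, b = 1 ↦ 1
a = 1/2, b = 0 ↦ 1
a = 1/2, b = 1/2 ↦ 1
a = 1/2, b = 1 ↦ 1
a = 1, b = 0 ↦ 1
a = 1, b = 1/2 ↦ 1
a = 1, b = 1 ↦ 1
Every assignment gives a value ≥ 1.

Yes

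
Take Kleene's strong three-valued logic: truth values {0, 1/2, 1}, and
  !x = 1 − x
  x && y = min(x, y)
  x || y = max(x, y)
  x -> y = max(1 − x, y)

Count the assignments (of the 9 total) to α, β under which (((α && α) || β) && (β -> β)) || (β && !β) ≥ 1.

α = 0, β = 0 ↦ 0  <
α = 0, β = 1/2 ↦ 1/2  <
α = 0, β = 1 ↦ 1  ≥
α = 1/2, β = 0 ↦ 1/2  <
α = 1/2, β = 1/2 ↦ 1/2  <
α = 1/2, β = 1 ↦ 1  ≥
α = 1, β = 0 ↦ 1  ≥
α = 1, β = 1/2 ↦ 1/2  <
α = 1, β = 1 ↦ 1  ≥
So 4 of the 9 assignments meet the threshold.

4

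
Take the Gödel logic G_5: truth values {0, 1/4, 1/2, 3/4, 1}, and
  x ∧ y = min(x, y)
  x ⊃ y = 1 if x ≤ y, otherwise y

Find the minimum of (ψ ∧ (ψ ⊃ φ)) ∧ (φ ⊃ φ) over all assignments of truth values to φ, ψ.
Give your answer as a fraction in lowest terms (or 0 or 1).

0

Take φ = 0, ψ = 0:
ψ ⊃ φ = 0 ⊃ 0 = 1
ψ ∧ (ψ ⊃ φ) = 0 ∧ 1 = 0
φ ⊃ φ = 0 ⊃ 0 = 1
(ψ ∧ (ψ ⊃ φ)) ∧ (φ ⊃ φ) = 0 ∧ 1 = 0
No assignment yields a value below 0, so this is the minimum.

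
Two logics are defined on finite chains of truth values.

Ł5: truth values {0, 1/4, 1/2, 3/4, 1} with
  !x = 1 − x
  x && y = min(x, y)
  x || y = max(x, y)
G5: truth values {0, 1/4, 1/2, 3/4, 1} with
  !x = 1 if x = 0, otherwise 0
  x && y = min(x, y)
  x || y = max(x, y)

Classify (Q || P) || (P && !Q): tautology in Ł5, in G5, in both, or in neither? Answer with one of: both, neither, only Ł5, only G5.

neither

In Ł5: at P = 0, Q = 0 the value is 0 — not a tautology.
In G5: at P = 0, Q = 0 the value is 0 — not a tautology.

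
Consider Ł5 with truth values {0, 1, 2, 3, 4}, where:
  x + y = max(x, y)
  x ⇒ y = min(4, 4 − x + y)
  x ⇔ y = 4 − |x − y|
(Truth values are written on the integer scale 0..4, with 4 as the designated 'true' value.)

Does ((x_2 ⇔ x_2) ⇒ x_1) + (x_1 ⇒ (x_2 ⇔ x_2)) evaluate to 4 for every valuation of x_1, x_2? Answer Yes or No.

Yes

At x_1 = 2, x_2 = 2, for instance:
x_2 ⇔ x_2 = 2 ⇔ 2 = 4
(x_2 ⇔ x_2) ⇒ x_1 = 4 ⇒ 2 = 2
x_1 ⇒ (x_2 ⇔ x_2) = 2 ⇒ 4 = 4
((x_2 ⇔ x_2) ⇒ x_1) + (x_1 ⇒ (x_2 ⇔ x_2)) = 2 + 4 = 4
and checking the remaining 24 assignments likewise gives ≥ 4 in every case.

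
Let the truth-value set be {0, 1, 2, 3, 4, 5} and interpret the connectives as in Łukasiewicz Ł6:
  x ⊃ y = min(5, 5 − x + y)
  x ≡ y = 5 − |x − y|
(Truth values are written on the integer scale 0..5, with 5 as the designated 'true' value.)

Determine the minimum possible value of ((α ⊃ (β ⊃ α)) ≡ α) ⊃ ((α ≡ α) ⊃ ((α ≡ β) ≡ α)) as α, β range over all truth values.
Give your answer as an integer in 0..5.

Take α = 5, β = 0:
β ⊃ α = 0 ⊃ 5 = 5
α ⊃ (β ⊃ α) = 5 ⊃ 5 = 5
(α ⊃ (β ⊃ α)) ≡ α = 5 ≡ 5 = 5
α ≡ α = 5 ≡ 5 = 5
α ≡ β = 5 ≡ 0 = 0
(α ≡ β) ≡ α = 0 ≡ 5 = 0
(α ≡ α) ⊃ ((α ≡ β) ≡ α) = 5 ⊃ 0 = 0
((α ⊃ (β ⊃ α)) ≡ α) ⊃ ((α ≡ α) ⊃ ((α ≡ β) ≡ α)) = 5 ⊃ 0 = 0
No assignment yields a value below 0, so this is the minimum.

0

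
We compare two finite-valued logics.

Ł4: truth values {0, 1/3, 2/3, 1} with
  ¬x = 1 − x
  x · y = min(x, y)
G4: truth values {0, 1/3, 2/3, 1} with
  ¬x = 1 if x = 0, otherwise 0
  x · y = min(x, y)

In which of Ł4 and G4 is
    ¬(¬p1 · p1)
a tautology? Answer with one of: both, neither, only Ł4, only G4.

In Ł4: at p1 = 1/3 the value is 2/3 — not a tautology.
In G4: every assignment gives 1 — tautology.

only G4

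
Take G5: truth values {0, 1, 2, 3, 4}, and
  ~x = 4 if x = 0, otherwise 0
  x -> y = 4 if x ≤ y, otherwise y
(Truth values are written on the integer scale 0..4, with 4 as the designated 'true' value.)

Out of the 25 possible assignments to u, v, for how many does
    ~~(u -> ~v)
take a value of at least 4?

value 4: 9 assignments (counts)
value 0: 16 assignments
So 9 of the 25 assignments meet the threshold.

9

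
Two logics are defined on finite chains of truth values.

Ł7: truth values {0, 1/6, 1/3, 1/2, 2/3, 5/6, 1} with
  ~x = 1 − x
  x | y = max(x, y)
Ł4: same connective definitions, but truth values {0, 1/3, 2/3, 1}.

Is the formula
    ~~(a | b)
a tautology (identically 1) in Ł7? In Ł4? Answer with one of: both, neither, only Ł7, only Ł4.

In Ł7: at a = 0, b = 0 the value is 0 — not a tautology.
In Ł4: at a = 0, b = 0 the value is 0 — not a tautology.

neither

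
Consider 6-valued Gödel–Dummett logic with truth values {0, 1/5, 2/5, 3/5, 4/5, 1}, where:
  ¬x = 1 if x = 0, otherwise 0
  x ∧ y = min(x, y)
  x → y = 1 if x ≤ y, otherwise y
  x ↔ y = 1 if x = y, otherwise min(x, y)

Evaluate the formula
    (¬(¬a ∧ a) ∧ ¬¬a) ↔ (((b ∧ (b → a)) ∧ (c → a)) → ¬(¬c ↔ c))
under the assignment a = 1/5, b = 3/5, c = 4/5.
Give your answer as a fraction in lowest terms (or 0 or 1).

¬a = ¬1/5 = 0
¬a ∧ a = 0 ∧ 1/5 = 0
¬(¬a ∧ a) = ¬0 = 1
¬a = ¬1/5 = 0
¬¬a = ¬0 = 1
¬(¬a ∧ a) ∧ ¬¬a = 1 ∧ 1 = 1
b → a = 3/5 → 1/5 = 1/5
b ∧ (b → a) = 3/5 ∧ 1/5 = 1/5
c → a = 4/5 → 1/5 = 1/5
(b ∧ (b → a)) ∧ (c → a) = 1/5 ∧ 1/5 = 1/5
¬c = ¬4/5 = 0
¬c ↔ c = 0 ↔ 4/5 = 0
¬(¬c ↔ c) = ¬0 = 1
((b ∧ (b → a)) ∧ (c → a)) → ¬(¬c ↔ c) = 1/5 → 1 = 1
(¬(¬a ∧ a) ∧ ¬¬a) ↔ (((b ∧ (b → a)) ∧ (c → a)) → ¬(¬c ↔ c)) = 1 ↔ 1 = 1

1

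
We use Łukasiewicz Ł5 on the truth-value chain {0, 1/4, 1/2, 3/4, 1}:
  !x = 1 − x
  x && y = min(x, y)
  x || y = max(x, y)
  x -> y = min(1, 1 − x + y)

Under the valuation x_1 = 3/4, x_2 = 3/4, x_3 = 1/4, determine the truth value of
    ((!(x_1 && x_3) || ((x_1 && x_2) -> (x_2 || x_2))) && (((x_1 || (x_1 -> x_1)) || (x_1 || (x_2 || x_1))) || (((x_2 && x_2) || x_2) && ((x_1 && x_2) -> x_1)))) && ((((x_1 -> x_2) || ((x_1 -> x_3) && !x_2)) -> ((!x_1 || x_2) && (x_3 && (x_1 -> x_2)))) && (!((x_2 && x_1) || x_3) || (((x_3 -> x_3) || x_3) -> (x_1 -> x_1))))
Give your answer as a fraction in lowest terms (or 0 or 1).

1/4

x_1 && x_3 = 3/4 && 1/4 = 1/4
!(x_1 && x_3) = !1/4 = 3/4
x_1 && x_2 = 3/4 && 3/4 = 3/4
x_2 || x_2 = 3/4 || 3/4 = 3/4
(x_1 && x_2) -> (x_2 || x_2) = 3/4 -> 3/4 = 1
!(x_1 && x_3) || ((x_1 && x_2) -> (x_2 || x_2)) = 3/4 || 1 = 1
x_1 -> x_1 = 3/4 -> 3/4 = 1
x_1 || (x_1 -> x_1) = 3/4 || 1 = 1
x_2 || x_1 = 3/4 || 3/4 = 3/4
x_1 || (x_2 || x_1) = 3/4 || 3/4 = 3/4
(x_1 || (x_1 -> x_1)) || (x_1 || (x_2 || x_1)) = 1 || 3/4 = 1
x_2 && x_2 = 3/4 && 3/4 = 3/4
(x_2 && x_2) || x_2 = 3/4 || 3/4 = 3/4
x_1 && x_2 = 3/4 && 3/4 = 3/4
(x_1 && x_2) -> x_1 = 3/4 -> 3/4 = 1
((x_2 && x_2) || x_2) && ((x_1 && x_2) -> x_1) = 3/4 && 1 = 3/4
((x_1 || (x_1 -> x_1)) || (x_1 || (x_2 || x_1))) || (((x_2 && x_2) || x_2) && ((x_1 && x_2) -> x_1)) = 1 || 3/4 = 1
(!(x_1 && x_3) || ((x_1 && x_2) -> (x_2 || x_2))) && (((x_1 || (x_1 -> x_1)) || (x_1 || (x_2 || x_1))) || (((x_2 && x_2) || x_2) && ((x_1 && x_2) -> x_1))) = 1 && 1 = 1
x_1 -> x_2 = 3/4 -> 3/4 = 1
x_1 -> x_3 = 3/4 -> 1/4 = 1/2
!x_2 = !3/4 = 1/4
(x_1 -> x_3) && !x_2 = 1/2 && 1/4 = 1/4
(x_1 -> x_2) || ((x_1 -> x_3) && !x_2) = 1 || 1/4 = 1
!x_1 = !3/4 = 1/4
!x_1 || x_2 = 1/4 || 3/4 = 3/4
x_1 -> x_2 = 3/4 -> 3/4 = 1
x_3 && (x_1 -> x_2) = 1/4 && 1 = 1/4
(!x_1 || x_2) && (x_3 && (x_1 -> x_2)) = 3/4 && 1/4 = 1/4
((x_1 -> x_2) || ((x_1 -> x_3) && !x_2)) -> ((!x_1 || x_2) && (x_3 && (x_1 -> x_2))) = 1 -> 1/4 = 1/4
x_2 && x_1 = 3/4 && 3/4 = 3/4
(x_2 && x_1) || x_3 = 3/4 || 1/4 = 3/4
!((x_2 && x_1) || x_3) = !3/4 = 1/4
x_3 -> x_3 = 1/4 -> 1/4 = 1
(x_3 -> x_3) || x_3 = 1 || 1/4 = 1
x_1 -> x_1 = 3/4 -> 3/4 = 1
((x_3 -> x_3) || x_3) -> (x_1 -> x_1) = 1 -> 1 = 1
!((x_2 && x_1) || x_3) || (((x_3 -> x_3) || x_3) -> (x_1 -> x_1)) = 1/4 || 1 = 1
(((x_1 -> x_2) || ((x_1 -> x_3) && !x_2)) -> ((!x_1 || x_2) && (x_3 && (x_1 -> x_2)))) && (!((x_2 && x_1) || x_3) || (((x_3 -> x_3) || x_3) -> (x_1 -> x_1))) = 1/4 && 1 = 1/4
((!(x_1 && x_3) || ((x_1 && x_2) -> (x_2 || x_2))) && (((x_1 || (x_1 -> x_1)) || (x_1 || (x_2 || x_1))) || (((x_2 && x_2) || x_2) && ((x_1 && x_2) -> x_1)))) && ((((x_1 -> x_2) || ((x_1 -> x_3) && !x_2)) -> ((!x_1 || x_2) && (x_3 && (x_1 -> x_2)))) && (!((x_2 && x_1) || x_3) || (((x_3 -> x_3) || x_3) -> (x_1 -> x_1)))) = 1 && 1/4 = 1/4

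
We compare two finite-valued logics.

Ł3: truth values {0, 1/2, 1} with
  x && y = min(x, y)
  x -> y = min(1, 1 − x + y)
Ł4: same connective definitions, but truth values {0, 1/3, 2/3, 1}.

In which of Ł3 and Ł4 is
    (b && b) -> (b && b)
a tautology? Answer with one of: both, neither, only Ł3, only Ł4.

both

In Ł3: every assignment gives 1 — tautology.
In Ł4: every assignment gives 1 — tautology.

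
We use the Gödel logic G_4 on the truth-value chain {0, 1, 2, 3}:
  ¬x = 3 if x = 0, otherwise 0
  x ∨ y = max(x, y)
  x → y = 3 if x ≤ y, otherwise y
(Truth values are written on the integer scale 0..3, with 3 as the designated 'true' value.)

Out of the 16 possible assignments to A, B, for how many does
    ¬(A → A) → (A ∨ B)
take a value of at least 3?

A = 0, B = 0 ↦ 3  ≥
A = 0, B = 1 ↦ 3  ≥
A = 0, B = 2 ↦ 3  ≥
A = 0, B = 3 ↦ 3  ≥
A = 1, B = 0 ↦ 3  ≥
A = 1, B = 1 ↦ 3  ≥
A = 1, B = 2 ↦ 3  ≥
A = 1, B = 3 ↦ 3  ≥
A = 2, B = 0 ↦ 3  ≥
A = 2, B = 1 ↦ 3  ≥
A = 2, B = 2 ↦ 3  ≥
A = 2, B = 3 ↦ 3  ≥
A = 3, B = 0 ↦ 3  ≥
A = 3, B = 1 ↦ 3  ≥
A = 3, B = 2 ↦ 3  ≥
A = 3, B = 3 ↦ 3  ≥
So 16 of the 16 assignments meet the threshold.

16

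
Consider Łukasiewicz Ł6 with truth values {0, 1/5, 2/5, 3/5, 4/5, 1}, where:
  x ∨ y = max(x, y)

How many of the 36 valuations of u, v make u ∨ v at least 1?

value 1: 11 assignments (counts)
value 4/5: 9 assignments
value 3/5: 7 assignments
value 2/5: 5 assignments
value 1/5: 3 assignments
value 0: 1 assignment
So 11 of the 36 assignments meet the threshold.

11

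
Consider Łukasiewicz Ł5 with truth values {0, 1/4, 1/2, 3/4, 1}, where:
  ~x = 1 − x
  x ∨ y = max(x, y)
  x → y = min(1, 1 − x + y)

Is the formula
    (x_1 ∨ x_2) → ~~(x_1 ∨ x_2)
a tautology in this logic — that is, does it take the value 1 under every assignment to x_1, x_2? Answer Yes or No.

At x_1 = 1/4, x_2 = 1/2, for instance:
x_1 ∨ x_2 = 1/4 ∨ 1/2 = 1/2
~(x_1 ∨ x_2) = ~1/2 = 1/2
~~(x_1 ∨ x_2) = ~1/2 = 1/2
(x_1 ∨ x_2) → ~~(x_1 ∨ x_2) = 1/2 → 1/2 = 1
and checking the remaining 24 assignments likewise gives ≥ 1 in every case.

Yes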